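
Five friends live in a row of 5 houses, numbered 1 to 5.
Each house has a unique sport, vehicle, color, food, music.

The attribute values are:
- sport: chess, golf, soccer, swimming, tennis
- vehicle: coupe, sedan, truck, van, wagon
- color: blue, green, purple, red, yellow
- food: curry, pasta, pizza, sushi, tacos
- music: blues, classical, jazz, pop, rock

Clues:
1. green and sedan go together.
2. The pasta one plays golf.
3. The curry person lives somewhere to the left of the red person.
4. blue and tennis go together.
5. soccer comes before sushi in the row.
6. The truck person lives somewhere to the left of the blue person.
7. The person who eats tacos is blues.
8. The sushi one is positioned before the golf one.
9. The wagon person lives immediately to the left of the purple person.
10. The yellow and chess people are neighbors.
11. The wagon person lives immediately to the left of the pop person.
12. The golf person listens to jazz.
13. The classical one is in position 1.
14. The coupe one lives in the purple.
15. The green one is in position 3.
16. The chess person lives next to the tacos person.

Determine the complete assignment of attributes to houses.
Solution:

House | Sport | Vehicle | Color | Food | Music
----------------------------------------------
  1   | soccer | wagon | yellow | curry | classical
  2   | chess | coupe | purple | sushi | pop
  3   | swimming | sedan | green | tacos | blues
  4   | golf | truck | red | pasta | jazz
  5   | tennis | van | blue | pizza | rock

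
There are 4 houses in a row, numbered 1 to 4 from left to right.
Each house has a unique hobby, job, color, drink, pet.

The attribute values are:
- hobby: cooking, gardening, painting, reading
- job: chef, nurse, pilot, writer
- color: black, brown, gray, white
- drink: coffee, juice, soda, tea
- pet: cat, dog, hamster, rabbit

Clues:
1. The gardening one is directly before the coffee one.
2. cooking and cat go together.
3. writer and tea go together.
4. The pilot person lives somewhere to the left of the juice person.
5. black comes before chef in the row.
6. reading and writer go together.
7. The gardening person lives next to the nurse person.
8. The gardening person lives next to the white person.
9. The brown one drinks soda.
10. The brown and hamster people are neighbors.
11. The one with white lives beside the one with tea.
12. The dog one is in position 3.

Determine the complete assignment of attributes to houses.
Solution:

House | Hobby | Job | Color | Drink | Pet
-----------------------------------------
  1   | gardening | pilot | brown | soda | rabbit
  2   | painting | nurse | white | coffee | hamster
  3   | reading | writer | black | tea | dog
  4   | cooking | chef | gray | juice | cat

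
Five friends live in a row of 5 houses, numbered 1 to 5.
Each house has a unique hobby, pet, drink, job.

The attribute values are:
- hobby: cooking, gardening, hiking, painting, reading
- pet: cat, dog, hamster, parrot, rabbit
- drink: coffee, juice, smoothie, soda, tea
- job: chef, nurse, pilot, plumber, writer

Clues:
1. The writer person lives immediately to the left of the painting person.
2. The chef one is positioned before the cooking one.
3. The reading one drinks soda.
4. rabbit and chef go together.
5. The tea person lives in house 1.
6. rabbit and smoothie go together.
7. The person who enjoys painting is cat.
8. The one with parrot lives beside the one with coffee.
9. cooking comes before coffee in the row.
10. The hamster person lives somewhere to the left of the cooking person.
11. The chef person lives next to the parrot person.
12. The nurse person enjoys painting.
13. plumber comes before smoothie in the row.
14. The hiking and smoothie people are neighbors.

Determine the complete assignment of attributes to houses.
Solution:

House | Hobby | Pet | Drink | Job
---------------------------------
  1   | hiking | hamster | tea | plumber
  2   | gardening | rabbit | smoothie | chef
  3   | cooking | parrot | juice | writer
  4   | painting | cat | coffee | nurse
  5   | reading | dog | soda | pilot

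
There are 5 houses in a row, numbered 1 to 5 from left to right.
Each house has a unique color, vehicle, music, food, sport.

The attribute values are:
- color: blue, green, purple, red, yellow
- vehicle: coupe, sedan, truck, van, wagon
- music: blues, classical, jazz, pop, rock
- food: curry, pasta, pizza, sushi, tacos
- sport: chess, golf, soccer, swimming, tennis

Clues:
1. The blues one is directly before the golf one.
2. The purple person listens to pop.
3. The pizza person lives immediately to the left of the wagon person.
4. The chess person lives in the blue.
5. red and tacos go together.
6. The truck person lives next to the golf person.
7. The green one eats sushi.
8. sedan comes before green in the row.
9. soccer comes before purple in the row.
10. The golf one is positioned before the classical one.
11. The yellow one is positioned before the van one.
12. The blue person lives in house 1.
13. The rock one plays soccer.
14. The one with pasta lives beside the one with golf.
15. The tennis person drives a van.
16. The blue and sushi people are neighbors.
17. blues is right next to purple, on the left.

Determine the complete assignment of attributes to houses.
Solution:

House | Color | Vehicle | Music | Food | Sport
----------------------------------------------
  1   | blue | sedan | jazz | pizza | chess
  2   | green | wagon | rock | sushi | soccer
  3   | yellow | truck | blues | pasta | swimming
  4   | purple | coupe | pop | curry | golf
  5   | red | van | classical | tacos | tennis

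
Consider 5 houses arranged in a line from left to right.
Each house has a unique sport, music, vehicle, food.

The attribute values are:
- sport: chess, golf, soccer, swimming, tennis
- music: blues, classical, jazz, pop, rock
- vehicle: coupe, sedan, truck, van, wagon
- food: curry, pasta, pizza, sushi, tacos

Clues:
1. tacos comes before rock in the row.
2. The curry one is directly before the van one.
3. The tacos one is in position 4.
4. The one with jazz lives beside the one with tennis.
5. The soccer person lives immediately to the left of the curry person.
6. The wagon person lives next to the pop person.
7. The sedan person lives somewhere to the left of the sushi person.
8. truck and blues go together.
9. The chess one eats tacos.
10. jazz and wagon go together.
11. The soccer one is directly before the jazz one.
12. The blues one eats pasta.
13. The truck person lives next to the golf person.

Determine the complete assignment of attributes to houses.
Solution:

House | Sport | Music | Vehicle | Food
--------------------------------------
  1   | soccer | blues | truck | pasta
  2   | golf | jazz | wagon | curry
  3   | tennis | pop | van | pizza
  4   | chess | classical | sedan | tacos
  5   | swimming | rock | coupe | sushi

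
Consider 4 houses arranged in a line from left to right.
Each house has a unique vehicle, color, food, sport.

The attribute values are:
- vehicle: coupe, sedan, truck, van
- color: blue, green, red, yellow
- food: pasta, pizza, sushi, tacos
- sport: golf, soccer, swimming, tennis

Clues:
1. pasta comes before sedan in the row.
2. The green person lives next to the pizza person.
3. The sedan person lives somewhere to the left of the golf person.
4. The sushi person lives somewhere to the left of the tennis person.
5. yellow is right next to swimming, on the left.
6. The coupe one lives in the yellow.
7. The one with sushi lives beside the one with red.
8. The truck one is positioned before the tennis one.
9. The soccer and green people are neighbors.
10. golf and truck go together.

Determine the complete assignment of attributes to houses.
Solution:

House | Vehicle | Color | Food | Sport
--------------------------------------
  1   | coupe | yellow | pasta | soccer
  2   | sedan | green | sushi | swimming
  3   | truck | red | pizza | golf
  4   | van | blue | tacos | tennis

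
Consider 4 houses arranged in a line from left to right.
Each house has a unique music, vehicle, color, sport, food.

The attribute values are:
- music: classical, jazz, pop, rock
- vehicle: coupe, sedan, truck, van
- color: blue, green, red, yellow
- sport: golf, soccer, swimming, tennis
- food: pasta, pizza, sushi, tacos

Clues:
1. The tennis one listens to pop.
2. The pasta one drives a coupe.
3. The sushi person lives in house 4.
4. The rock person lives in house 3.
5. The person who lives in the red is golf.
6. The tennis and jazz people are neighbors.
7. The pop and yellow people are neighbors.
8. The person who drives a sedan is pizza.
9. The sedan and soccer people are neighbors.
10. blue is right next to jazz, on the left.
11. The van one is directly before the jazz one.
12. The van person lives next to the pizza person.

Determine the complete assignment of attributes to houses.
Solution:

House | Music | Vehicle | Color | Sport | Food
----------------------------------------------
  1   | pop | van | blue | tennis | tacos
  2   | jazz | sedan | yellow | swimming | pizza
  3   | rock | coupe | green | soccer | pasta
  4   | classical | truck | red | golf | sushi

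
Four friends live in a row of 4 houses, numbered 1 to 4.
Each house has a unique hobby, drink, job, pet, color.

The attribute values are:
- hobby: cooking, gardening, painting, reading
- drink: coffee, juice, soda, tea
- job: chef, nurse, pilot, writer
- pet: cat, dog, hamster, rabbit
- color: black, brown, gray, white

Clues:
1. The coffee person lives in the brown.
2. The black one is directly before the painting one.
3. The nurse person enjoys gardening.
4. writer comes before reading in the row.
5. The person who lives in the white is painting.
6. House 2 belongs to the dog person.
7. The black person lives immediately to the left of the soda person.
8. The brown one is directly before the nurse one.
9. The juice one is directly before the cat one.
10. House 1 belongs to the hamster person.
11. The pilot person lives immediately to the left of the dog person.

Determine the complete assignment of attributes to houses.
Solution:

House | Hobby | Drink | Job | Pet | Color
-----------------------------------------
  1   | cooking | coffee | pilot | hamster | brown
  2   | gardening | juice | nurse | dog | black
  3   | painting | soda | writer | cat | white
  4   | reading | tea | chef | rabbit | gray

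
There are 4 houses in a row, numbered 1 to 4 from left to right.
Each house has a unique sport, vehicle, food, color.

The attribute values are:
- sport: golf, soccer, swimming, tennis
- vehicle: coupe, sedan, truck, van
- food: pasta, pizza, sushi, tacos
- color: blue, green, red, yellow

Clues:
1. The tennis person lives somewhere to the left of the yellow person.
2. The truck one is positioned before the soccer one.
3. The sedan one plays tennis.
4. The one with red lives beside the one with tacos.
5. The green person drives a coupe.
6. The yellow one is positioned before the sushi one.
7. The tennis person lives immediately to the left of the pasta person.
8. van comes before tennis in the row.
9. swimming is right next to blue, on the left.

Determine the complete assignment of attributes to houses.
Solution:

House | Sport | Vehicle | Food | Color
--------------------------------------
  1   | swimming | van | pizza | red
  2   | tennis | sedan | tacos | blue
  3   | golf | truck | pasta | yellow
  4   | soccer | coupe | sushi | green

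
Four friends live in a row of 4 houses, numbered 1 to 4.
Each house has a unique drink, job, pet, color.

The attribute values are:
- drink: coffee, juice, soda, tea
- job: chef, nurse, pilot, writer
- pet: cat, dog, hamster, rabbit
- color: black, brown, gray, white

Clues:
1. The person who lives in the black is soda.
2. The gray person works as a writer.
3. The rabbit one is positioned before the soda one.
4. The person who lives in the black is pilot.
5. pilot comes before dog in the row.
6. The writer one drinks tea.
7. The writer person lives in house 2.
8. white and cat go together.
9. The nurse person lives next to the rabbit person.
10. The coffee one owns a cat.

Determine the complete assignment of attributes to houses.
Solution:

House | Drink | Job | Pet | Color
---------------------------------
  1   | coffee | nurse | cat | white
  2   | tea | writer | rabbit | gray
  3   | soda | pilot | hamster | black
  4   | juice | chef | dog | brown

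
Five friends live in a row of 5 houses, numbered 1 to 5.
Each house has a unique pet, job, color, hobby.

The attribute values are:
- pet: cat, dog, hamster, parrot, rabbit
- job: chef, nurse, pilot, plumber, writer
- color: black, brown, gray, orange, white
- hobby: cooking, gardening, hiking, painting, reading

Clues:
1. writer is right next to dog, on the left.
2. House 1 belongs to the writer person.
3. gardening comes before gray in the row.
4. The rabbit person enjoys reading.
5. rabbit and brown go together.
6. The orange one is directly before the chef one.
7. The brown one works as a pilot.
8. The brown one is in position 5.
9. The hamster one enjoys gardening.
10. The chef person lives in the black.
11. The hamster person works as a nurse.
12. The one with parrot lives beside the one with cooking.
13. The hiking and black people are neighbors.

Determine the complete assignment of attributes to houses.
Solution:

House | Pet | Job | Color | Hobby
---------------------------------
  1   | parrot | writer | orange | hiking
  2   | dog | chef | black | cooking
  3   | hamster | nurse | white | gardening
  4   | cat | plumber | gray | painting
  5   | rabbit | pilot | brown | reading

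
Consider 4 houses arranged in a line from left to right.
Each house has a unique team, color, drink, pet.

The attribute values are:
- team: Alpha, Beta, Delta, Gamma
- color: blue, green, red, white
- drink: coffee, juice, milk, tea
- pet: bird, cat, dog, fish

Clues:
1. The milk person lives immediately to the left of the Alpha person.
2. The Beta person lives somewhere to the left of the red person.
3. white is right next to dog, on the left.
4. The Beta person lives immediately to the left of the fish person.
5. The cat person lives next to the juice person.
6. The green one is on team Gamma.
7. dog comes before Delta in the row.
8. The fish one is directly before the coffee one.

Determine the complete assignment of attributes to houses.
Solution:

House | Team | Color | Drink | Pet
----------------------------------
  1   | Beta | blue | milk | cat
  2   | Alpha | white | juice | fish
  3   | Gamma | green | coffee | dog
  4   | Delta | red | tea | bird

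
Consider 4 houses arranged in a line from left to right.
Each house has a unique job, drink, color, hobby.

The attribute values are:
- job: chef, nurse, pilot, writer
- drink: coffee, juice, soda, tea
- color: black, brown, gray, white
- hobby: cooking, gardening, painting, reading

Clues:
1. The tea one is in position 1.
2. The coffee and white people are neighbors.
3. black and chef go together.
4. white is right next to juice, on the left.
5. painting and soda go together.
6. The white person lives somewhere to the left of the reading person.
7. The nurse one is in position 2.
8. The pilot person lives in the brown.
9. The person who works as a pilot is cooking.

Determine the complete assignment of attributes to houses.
Solution:

House | Job | Drink | Color | Hobby
-----------------------------------
  1   | pilot | tea | brown | cooking
  2   | nurse | coffee | gray | gardening
  3   | writer | soda | white | painting
  4   | chef | juice | black | reading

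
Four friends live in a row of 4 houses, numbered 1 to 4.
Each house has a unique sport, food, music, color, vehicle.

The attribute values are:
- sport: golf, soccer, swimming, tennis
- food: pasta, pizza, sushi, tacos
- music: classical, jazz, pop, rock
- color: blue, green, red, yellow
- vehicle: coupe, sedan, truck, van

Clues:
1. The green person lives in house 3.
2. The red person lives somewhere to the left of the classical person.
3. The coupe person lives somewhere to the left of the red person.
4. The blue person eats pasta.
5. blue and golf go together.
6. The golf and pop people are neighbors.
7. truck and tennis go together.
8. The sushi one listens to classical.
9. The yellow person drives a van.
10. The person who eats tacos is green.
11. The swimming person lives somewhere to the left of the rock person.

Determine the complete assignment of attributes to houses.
Solution:

House | Sport | Food | Music | Color | Vehicle
----------------------------------------------
  1   | golf | pasta | jazz | blue | coupe
  2   | swimming | pizza | pop | red | sedan
  3   | tennis | tacos | rock | green | truck
  4   | soccer | sushi | classical | yellow | van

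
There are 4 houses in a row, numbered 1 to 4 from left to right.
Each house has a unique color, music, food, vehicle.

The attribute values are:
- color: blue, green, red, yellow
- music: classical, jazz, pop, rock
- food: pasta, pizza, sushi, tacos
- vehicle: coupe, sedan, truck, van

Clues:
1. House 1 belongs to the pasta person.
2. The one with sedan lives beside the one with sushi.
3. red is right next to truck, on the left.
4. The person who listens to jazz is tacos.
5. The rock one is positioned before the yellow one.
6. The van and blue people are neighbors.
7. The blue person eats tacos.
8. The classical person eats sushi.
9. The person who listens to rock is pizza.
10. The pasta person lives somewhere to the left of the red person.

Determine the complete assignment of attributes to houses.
Solution:

House | Color | Music | Food | Vehicle
--------------------------------------
  1   | green | pop | pasta | van
  2   | blue | jazz | tacos | coupe
  3   | red | rock | pizza | sedan
  4   | yellow | classical | sushi | truck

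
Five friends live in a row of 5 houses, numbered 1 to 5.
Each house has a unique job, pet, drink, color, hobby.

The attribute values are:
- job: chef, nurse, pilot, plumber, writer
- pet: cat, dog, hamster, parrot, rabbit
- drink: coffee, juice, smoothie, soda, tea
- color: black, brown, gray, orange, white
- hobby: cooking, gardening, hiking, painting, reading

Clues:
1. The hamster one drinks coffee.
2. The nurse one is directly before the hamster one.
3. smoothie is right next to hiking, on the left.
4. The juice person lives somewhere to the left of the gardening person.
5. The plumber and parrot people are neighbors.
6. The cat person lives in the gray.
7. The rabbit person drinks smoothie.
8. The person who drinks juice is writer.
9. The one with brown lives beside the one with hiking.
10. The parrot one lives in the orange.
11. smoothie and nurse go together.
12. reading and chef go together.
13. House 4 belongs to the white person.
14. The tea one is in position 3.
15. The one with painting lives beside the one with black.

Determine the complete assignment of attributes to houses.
Solution:

House | Job | Pet | Drink | Color | Hobby
-----------------------------------------
  1   | nurse | rabbit | smoothie | brown | painting
  2   | plumber | hamster | coffee | black | hiking
  3   | chef | parrot | tea | orange | reading
  4   | writer | dog | juice | white | cooking
  5   | pilot | cat | soda | gray | gardening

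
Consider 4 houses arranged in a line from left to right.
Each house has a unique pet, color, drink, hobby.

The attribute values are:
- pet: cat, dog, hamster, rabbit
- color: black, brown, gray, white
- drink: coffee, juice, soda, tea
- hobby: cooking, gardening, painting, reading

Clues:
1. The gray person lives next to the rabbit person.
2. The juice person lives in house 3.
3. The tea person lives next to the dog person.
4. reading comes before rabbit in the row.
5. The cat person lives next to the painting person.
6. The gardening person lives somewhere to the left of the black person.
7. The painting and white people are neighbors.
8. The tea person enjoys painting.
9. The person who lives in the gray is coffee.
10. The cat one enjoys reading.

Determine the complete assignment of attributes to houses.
Solution:

House | Pet | Color | Drink | Hobby
-----------------------------------
  1   | cat | gray | coffee | reading
  2   | rabbit | brown | tea | painting
  3   | dog | white | juice | gardening
  4   | hamster | black | soda | cooking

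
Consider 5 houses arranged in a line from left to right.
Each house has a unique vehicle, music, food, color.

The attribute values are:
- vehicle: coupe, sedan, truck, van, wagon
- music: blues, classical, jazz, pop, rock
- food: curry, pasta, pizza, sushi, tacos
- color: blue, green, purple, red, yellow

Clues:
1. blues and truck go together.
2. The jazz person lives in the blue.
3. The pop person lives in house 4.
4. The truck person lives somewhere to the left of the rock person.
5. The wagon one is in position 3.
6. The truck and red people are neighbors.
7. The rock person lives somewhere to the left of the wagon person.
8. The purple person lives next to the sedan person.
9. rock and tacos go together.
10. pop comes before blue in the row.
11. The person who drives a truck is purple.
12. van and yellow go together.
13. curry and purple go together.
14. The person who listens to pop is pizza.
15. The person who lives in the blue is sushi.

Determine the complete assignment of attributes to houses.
Solution:

House | Vehicle | Music | Food | Color
--------------------------------------
  1   | truck | blues | curry | purple
  2   | sedan | rock | tacos | red
  3   | wagon | classical | pasta | green
  4   | van | pop | pizza | yellow
  5   | coupe | jazz | sushi | blue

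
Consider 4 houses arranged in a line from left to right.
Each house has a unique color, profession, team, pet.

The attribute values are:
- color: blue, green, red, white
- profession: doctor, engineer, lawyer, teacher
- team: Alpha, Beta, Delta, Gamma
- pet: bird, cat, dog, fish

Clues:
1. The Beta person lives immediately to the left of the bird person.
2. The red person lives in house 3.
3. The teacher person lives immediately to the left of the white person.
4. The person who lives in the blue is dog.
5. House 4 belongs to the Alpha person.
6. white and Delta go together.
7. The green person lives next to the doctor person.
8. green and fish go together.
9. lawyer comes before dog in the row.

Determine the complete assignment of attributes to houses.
Solution:

House | Color | Profession | Team | Pet
---------------------------------------
  1   | green | teacher | Beta | fish
  2   | white | doctor | Delta | bird
  3   | red | lawyer | Gamma | cat
  4   | blue | engineer | Alpha | dog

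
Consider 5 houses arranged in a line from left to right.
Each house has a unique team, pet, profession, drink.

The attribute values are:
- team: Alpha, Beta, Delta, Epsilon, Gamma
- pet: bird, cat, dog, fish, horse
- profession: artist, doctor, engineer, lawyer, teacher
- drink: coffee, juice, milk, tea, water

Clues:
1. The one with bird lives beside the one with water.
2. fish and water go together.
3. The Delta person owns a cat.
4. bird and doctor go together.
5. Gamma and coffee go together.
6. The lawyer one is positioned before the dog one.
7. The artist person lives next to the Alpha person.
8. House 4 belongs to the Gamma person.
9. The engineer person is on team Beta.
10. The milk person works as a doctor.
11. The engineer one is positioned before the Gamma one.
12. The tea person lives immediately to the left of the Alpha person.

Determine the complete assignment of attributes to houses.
Solution:

House | Team | Pet | Profession | Drink
---------------------------------------
  1   | Delta | cat | artist | tea
  2   | Alpha | bird | doctor | milk
  3   | Beta | fish | engineer | water
  4   | Gamma | horse | lawyer | coffee
  5   | Epsilon | dog | teacher | juice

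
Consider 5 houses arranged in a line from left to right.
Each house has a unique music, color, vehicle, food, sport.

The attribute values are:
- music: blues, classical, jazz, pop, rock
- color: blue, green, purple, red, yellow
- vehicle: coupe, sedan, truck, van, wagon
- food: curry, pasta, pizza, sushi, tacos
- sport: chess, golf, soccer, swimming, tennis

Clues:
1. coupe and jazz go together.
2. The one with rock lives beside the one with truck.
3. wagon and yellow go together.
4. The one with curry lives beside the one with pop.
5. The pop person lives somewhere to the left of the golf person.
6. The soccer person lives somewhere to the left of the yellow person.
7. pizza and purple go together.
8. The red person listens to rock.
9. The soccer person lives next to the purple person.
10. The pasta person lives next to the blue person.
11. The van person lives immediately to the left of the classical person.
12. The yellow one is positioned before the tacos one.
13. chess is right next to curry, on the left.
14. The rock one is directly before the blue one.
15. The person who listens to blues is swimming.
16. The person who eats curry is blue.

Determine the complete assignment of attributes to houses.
Solution:

House | Music | Color | Vehicle | Food | Sport
----------------------------------------------
  1   | rock | red | van | pasta | chess
  2   | classical | blue | truck | curry | soccer
  3   | pop | purple | sedan | pizza | tennis
  4   | blues | yellow | wagon | sushi | swimming
  5   | jazz | green | coupe | tacos | golf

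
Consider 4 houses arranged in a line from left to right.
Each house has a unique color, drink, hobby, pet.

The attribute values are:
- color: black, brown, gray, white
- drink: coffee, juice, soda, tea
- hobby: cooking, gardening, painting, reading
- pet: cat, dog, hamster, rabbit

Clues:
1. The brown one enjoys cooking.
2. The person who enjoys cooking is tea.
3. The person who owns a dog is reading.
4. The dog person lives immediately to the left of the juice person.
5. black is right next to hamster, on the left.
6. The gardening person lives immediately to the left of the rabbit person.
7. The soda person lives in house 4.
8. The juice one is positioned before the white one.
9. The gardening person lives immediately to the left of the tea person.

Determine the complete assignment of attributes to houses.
Solution:

House | Color | Drink | Hobby | Pet
-----------------------------------
  1   | black | coffee | reading | dog
  2   | gray | juice | gardening | hamster
  3   | brown | tea | cooking | rabbit
  4   | white | soda | painting | cat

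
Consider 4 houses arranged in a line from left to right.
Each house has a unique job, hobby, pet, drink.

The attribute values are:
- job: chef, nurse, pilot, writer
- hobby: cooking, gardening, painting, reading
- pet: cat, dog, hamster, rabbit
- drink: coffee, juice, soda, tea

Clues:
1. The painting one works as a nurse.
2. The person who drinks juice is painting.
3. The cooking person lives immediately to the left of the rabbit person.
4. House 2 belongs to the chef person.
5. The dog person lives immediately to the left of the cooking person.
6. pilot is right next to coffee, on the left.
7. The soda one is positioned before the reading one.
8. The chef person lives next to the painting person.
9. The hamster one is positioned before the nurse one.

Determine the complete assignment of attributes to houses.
Solution:

House | Job | Hobby | Pet | Drink
---------------------------------
  1   | pilot | gardening | dog | soda
  2   | chef | cooking | hamster | coffee
  3   | nurse | painting | rabbit | juice
  4   | writer | reading | cat | tea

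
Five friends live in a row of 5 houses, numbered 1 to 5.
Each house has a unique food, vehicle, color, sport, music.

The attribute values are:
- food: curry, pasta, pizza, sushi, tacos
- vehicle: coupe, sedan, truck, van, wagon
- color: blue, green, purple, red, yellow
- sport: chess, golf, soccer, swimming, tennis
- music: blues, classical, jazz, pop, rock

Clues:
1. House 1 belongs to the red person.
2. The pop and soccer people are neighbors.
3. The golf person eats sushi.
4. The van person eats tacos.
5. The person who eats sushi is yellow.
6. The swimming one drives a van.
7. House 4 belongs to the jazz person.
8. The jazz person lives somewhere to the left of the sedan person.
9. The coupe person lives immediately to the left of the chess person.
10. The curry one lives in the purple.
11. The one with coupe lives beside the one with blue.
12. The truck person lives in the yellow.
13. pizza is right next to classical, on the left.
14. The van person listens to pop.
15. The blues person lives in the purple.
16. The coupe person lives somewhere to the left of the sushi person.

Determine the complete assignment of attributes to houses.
Solution:

House | Food | Vehicle | Color | Sport | Music
----------------------------------------------
  1   | tacos | van | red | swimming | pop
  2   | pizza | coupe | green | soccer | rock
  3   | pasta | wagon | blue | chess | classical
  4   | sushi | truck | yellow | golf | jazz
  5   | curry | sedan | purple | tennis | blues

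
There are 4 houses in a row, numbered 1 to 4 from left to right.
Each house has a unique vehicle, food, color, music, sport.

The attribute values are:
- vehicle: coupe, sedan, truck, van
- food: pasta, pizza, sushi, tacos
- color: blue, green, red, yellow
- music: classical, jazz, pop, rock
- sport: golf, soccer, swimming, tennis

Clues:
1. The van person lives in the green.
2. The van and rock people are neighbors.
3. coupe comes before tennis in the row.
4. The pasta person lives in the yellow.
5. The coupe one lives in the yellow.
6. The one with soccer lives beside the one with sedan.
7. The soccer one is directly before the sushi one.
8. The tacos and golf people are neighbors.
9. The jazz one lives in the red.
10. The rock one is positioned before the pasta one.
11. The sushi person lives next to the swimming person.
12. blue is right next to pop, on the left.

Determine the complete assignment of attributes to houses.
Solution:

House | Vehicle | Food | Color | Music | Sport
----------------------------------------------
  1   | van | tacos | green | classical | soccer
  2   | sedan | sushi | blue | rock | golf
  3   | coupe | pasta | yellow | pop | swimming
  4   | truck | pizza | red | jazz | tennis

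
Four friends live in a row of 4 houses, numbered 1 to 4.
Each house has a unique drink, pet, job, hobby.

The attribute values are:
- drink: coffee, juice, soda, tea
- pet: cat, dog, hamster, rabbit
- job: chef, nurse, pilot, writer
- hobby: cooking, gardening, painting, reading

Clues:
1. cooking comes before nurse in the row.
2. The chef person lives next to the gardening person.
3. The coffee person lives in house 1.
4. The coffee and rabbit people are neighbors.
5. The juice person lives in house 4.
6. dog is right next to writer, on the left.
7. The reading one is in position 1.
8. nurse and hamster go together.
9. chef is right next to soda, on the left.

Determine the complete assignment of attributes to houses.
Solution:

House | Drink | Pet | Job | Hobby
---------------------------------
  1   | coffee | dog | chef | reading
  2   | soda | rabbit | writer | gardening
  3   | tea | cat | pilot | cooking
  4   | juice | hamster | nurse | painting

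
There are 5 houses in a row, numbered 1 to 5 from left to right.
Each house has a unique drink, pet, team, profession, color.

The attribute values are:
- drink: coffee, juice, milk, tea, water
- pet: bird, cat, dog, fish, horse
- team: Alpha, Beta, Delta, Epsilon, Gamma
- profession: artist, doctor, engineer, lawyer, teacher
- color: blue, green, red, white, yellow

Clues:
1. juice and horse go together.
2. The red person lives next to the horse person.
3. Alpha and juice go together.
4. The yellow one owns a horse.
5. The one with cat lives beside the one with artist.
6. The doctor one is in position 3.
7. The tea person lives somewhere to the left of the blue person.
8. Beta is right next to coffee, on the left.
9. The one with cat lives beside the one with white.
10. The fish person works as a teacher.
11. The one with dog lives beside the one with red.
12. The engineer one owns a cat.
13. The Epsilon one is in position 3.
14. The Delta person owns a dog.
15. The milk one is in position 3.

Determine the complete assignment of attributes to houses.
Solution:

House | Drink | Pet | Team | Profession | Color
-----------------------------------------------
  1   | tea | cat | Beta | engineer | green
  2   | coffee | dog | Delta | artist | white
  3   | milk | bird | Epsilon | doctor | red
  4   | juice | horse | Alpha | lawyer | yellow
  5   | water | fish | Gamma | teacher | blue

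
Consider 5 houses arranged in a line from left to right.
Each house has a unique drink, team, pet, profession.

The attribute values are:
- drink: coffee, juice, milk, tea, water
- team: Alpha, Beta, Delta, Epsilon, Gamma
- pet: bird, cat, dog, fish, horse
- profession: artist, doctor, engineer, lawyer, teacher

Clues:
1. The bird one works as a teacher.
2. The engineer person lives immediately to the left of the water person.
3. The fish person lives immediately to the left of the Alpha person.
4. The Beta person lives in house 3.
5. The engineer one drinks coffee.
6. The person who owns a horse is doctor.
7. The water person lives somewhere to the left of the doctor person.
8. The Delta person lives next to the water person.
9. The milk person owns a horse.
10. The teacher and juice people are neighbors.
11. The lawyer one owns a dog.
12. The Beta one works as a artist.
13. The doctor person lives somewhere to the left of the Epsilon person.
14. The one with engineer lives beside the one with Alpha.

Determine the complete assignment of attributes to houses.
Solution:

House | Drink | Team | Pet | Profession
---------------------------------------
  1   | coffee | Delta | fish | engineer
  2   | water | Alpha | bird | teacher
  3   | juice | Beta | cat | artist
  4   | milk | Gamma | horse | doctor
  5   | tea | Epsilon | dog | lawyer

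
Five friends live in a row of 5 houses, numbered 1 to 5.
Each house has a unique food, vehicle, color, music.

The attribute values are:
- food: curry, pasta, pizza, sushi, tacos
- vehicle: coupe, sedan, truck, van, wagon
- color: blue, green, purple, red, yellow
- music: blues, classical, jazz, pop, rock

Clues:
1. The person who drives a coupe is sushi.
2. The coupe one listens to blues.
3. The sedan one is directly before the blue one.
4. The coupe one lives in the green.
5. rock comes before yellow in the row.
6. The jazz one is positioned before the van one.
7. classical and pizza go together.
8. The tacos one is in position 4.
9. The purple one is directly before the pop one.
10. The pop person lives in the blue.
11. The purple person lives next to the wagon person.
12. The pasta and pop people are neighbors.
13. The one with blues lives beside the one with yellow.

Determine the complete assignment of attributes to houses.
Solution:

House | Food | Vehicle | Color | Music
--------------------------------------
  1   | pasta | sedan | purple | rock
  2   | curry | wagon | blue | pop
  3   | sushi | coupe | green | blues
  4   | tacos | truck | yellow | jazz
  5   | pizza | van | red | classical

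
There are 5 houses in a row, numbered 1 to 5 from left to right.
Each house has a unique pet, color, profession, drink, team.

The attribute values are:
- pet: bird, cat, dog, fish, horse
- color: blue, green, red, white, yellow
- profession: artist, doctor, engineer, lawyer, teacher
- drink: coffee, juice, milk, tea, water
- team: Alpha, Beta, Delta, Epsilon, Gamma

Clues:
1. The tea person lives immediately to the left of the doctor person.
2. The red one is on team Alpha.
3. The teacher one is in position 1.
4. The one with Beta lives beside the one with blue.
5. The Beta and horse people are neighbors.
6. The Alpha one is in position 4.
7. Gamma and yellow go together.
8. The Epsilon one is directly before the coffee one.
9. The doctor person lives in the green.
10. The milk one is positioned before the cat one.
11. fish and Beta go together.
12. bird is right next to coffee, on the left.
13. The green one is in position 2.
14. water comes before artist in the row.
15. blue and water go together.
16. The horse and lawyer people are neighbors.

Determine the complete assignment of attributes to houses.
Solution:

House | Pet | Color | Profession | Drink | Team
-----------------------------------------------
  1   | bird | white | teacher | tea | Epsilon
  2   | fish | green | doctor | coffee | Beta
  3   | horse | blue | engineer | water | Delta
  4   | dog | red | lawyer | milk | Alpha
  5   | cat | yellow | artist | juice | Gamma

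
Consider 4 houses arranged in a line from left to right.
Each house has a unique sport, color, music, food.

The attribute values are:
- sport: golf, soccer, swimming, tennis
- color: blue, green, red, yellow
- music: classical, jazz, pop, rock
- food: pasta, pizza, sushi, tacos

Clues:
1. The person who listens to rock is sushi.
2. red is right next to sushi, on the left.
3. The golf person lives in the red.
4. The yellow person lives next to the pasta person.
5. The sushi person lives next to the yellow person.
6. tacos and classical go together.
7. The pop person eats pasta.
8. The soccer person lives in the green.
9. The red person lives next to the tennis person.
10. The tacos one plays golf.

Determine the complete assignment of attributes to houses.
Solution:

House | Sport | Color | Music | Food
------------------------------------
  1   | golf | red | classical | tacos
  2   | tennis | blue | rock | sushi
  3   | swimming | yellow | jazz | pizza
  4   | soccer | green | pop | pasta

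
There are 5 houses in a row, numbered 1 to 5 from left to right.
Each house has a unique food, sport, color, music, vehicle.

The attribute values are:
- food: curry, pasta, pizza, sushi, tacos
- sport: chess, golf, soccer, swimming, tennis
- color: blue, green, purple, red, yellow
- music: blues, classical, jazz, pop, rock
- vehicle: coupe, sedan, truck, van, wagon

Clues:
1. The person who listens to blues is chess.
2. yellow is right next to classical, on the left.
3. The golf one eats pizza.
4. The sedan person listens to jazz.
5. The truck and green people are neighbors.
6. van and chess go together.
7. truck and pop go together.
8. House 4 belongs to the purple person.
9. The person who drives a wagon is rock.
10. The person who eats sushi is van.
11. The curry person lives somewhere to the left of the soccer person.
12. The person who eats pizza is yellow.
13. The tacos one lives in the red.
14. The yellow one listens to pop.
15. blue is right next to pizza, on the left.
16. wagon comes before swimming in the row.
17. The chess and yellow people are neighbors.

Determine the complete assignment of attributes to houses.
Solution:

House | Food | Sport | Color | Music | Vehicle
----------------------------------------------
  1   | sushi | chess | blue | blues | van
  2   | pizza | golf | yellow | pop | truck
  3   | curry | tennis | green | classical | coupe
  4   | pasta | soccer | purple | rock | wagon
  5   | tacos | swimming | red | jazz | sedan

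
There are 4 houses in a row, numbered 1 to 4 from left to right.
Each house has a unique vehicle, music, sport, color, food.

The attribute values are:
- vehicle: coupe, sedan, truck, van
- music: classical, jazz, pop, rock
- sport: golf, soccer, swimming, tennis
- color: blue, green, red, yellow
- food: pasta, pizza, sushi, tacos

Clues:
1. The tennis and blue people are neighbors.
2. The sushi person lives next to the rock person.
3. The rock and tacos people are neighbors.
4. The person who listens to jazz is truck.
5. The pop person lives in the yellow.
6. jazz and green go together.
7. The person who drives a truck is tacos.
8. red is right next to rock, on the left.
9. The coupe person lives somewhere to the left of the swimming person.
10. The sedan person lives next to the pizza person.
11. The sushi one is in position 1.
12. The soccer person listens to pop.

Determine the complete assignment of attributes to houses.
Solution:

House | Vehicle | Music | Sport | Color | Food
----------------------------------------------
  1   | sedan | classical | tennis | red | sushi
  2   | coupe | rock | golf | blue | pizza
  3   | truck | jazz | swimming | green | tacos
  4   | van | pop | soccer | yellow | pasta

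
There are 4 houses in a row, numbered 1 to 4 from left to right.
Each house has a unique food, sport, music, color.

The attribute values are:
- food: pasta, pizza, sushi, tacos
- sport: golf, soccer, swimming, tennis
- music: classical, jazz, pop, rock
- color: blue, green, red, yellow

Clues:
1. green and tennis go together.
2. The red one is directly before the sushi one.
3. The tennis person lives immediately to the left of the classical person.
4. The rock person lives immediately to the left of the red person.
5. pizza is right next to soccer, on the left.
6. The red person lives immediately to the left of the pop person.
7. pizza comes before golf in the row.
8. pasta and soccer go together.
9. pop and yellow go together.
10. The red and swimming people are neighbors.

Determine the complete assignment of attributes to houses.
Solution:

House | Food | Sport | Music | Color
------------------------------------
  1   | pizza | tennis | rock | green
  2   | pasta | soccer | classical | red
  3   | sushi | swimming | pop | yellow
  4   | tacos | golf | jazz | blue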